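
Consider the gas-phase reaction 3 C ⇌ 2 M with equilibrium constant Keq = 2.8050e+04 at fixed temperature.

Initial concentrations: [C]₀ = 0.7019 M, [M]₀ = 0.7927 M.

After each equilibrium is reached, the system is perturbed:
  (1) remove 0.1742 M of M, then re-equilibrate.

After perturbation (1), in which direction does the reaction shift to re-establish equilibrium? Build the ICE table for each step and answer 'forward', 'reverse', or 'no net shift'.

Q₀ = 1.817 vs Keq = 2.8050e+04 ⇒ Q<K, forward
Step 1:
                   C          M
  Initial     0.7019     0.7927
  Change      -0.664     0.4427
  Equil      0.03789      1.235
  solve Keq expr → x = 0.2213; check Q = 2.8050e+04
Then remove 0.1742 M of M.
Step 2:
                   C          M
  Initial    0.03789      1.061
  Change     -0.0036     0.0024
  Equil      0.03429      1.064
  solve Keq expr → x = 0.0012; check Q = 2.8050e+04

Direction: forward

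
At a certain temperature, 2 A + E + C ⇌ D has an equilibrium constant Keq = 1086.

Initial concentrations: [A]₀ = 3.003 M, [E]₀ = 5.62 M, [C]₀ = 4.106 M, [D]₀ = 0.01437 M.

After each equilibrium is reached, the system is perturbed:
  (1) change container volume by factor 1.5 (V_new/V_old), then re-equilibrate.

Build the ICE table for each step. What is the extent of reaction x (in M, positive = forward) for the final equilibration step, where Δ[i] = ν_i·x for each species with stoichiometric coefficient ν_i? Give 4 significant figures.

Q₀ = 6.9054e-05 vs Keq = 1086 ⇒ Q<K, forward
Step 1:
                    A           E           C           D
  init          3.003        5.62       4.106     0.01437
  Δ            -2.992      -1.496      -1.496       1.496
  eq          0.01137       4.124        2.61        1.51
  solve Keq expr → x = 1.496; check Q = 1086
Then change container volume by factor 1.5 (V_new/V_old).
Step 2:
                    A           E           C           D
  init       0.007577       2.749        1.74       1.007
  Δ          0.006301     0.00315     0.00315    -0.00315
  eq          0.01388       2.753       1.743       1.004
  solve Keq expr → x = -0.00315; check Q = 1086

x = -0.00315 M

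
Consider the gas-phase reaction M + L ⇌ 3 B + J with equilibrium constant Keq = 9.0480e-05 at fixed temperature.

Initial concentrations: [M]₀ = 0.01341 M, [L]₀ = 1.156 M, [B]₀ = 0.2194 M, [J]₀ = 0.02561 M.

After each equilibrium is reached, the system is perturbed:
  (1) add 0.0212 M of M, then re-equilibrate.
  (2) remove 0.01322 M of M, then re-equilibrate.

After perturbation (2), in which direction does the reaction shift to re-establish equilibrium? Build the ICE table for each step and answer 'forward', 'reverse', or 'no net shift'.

Q₀ = 0.01745 vs Keq = 9.0480e-05 ⇒ Q>K, reverse
Step 1:
                  M         L         B         J
  init      0.01341     1.156    0.2194   0.02561
  Δ         0.02433   0.02433  -0.07298  -0.02433
  eq        0.03774      1.18    0.1464  0.001284
  solve Keq expr → x = -0.02433; check Q = 9.0480e-05
Then add 0.0212 M of M.
Step 2:
                  M         L         B         J
  init      0.05894      1.18    0.1464  0.001284
  Δ       -6.2471e-04 -6.2471e-04  0.001874 6.2471e-04
  eq        0.05831      1.18    0.1483  0.001909
  solve Keq expr → x = 6.2471e-04; check Q = 9.0480e-05
Then remove 0.01322 M of M.
Step 3:
                  M         L         B         J
  init      0.04509      1.18    0.1483  0.001909
  Δ       3.8434e-04 3.8434e-04 -0.001153 -3.8434e-04
  eq        0.04548      1.18    0.1471  0.001524
  solve Keq expr → x = -3.8434e-04; check Q = 9.0480e-05

Direction: reverse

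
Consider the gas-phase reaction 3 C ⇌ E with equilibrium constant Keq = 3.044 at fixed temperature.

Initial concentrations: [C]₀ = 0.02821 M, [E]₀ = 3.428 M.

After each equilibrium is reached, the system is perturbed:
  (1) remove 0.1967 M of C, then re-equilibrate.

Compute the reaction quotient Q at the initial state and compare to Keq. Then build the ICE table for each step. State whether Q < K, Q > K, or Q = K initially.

Q₀ = 1.5270e+05; Q > K (proceeds reverse)

Q₀ = 1.5270e+05 vs Keq = 3.044 ⇒ Q>K, reverse
Step 1:
                  C         E
  Initial   0.02821     3.428
  Change     0.9781    -0.326
  Equil       1.006     3.102
  solve Keq expr → x = -0.326; check Q = 3.044
Then remove 0.1967 M of C.
Step 2:
                  C         E
  Initial    0.8096     3.102
  Change     0.1898  -0.06327
  Equil      0.9994     3.039
  solve Keq expr → x = -0.06327; check Q = 3.044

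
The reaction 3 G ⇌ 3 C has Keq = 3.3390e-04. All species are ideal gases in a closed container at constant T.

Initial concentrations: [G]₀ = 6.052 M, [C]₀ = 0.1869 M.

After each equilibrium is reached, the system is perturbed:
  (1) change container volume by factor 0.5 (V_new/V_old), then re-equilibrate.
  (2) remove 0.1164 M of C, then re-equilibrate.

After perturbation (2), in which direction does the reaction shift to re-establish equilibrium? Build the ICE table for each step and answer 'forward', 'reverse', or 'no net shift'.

Q₀ = 2.9453e-05 vs Keq = 3.3390e-04 ⇒ Q<K, forward
Step 1:
                  G         C
  Initial     6.052    0.1869
  Change    -0.2178    0.2178
  Equil       5.834    0.4047
  solve Keq expr → x = 0.07262; check Q = 3.3390e-04
Then change container volume by factor 0.5 (V_new/V_old).
Step 2:
                  G         C
  Initial     11.67    0.8095
  Change          0         0
  Equil       11.67    0.8095
  solve Keq expr → x = 0; check Q = 3.3390e-04
Then remove 0.1164 M of C.
Step 3:
                  G         C
  Initial     11.67    0.6931
  Change    -0.1088    0.1088
  Equil       11.56    0.8019
  solve Keq expr → x = 0.03628; check Q = 3.3390e-04

Direction: forward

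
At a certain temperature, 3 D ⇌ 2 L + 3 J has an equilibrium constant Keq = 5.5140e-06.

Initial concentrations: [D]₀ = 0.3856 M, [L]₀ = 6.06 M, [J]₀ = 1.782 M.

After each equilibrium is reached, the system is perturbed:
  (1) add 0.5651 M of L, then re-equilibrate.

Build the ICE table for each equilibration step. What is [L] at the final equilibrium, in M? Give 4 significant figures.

[L]_eq = 5.445 M

Q₀ = 3625 vs Keq = 5.5140e-06 ⇒ Q>K, reverse
Step 1:
                    D           L           J
  Initial      0.3856        6.06       1.782
  Change        1.769      -1.179      -1.769
  Equil         2.154       4.881     0.01323
  solve Keq expr → x = -0.5896; check Q = 5.5140e-06
Then add 0.5651 M of L.
Step 2:
                    D           L           J
  Initial       2.154       5.446     0.01323
  Change   9.2544e-04 -6.1696e-04 -9.2544e-04
  Equil         2.155       5.445      0.0123
  solve Keq expr → x = -3.0848e-04; check Q = 5.5140e-06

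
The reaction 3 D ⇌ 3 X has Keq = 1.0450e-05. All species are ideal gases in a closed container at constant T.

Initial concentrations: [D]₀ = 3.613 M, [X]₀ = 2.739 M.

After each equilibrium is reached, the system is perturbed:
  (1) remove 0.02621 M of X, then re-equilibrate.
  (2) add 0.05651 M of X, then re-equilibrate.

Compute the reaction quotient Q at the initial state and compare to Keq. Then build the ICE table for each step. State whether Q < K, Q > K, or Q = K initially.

Q₀ = 0.4357; Q > K (proceeds reverse)

Q₀ = 0.4357 vs Keq = 1.0450e-05 ⇒ Q>K, reverse
Step 1:
                  D         X
  I           3.613     2.739
  C           2.603    -2.603
  E           6.216    0.1359
  solve Keq expr → x = -0.8677; check Q = 1.0450e-05
Then remove 0.02621 M of X.
Step 2:
                  D         X
  I           6.216    0.1097
  C        -0.02565   0.02565
  E            6.19    0.1353
  solve Keq expr → x = 0.00855; check Q = 1.0450e-05
Then add 0.05651 M of X.
Step 3:
                  D         X
  I            6.19    0.1919
  C          0.0553   -0.0553
  E           6.246    0.1365
  solve Keq expr → x = -0.01843; check Q = 1.0450e-05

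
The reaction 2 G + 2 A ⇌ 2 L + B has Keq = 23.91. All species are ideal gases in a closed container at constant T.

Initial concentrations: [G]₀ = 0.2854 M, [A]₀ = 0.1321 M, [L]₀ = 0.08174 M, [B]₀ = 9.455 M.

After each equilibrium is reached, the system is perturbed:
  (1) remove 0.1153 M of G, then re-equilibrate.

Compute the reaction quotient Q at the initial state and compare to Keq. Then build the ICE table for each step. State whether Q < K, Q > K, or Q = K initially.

Q₀ = 44.44 vs Keq = 23.91 ⇒ Q>K, reverse
Step 1:
                   G          A          L          B
  init        0.2854     0.1321    0.08174      9.455
  Δ          0.01292    0.01292   -0.01292   -0.00646
  eq          0.2983      0.145    0.06882      9.449
  solve Keq expr → x = -0.00646; check Q = 23.91
Then remove 0.1153 M of G.
Step 2:
                   G          A          L          B
  init         0.183      0.145    0.06882      9.449
  Δ          0.01716    0.01716   -0.01716  -0.008578
  eq          0.2002     0.1622    0.05167       9.44
  solve Keq expr → x = -0.008578; check Q = 23.91

Q₀ = 44.44; Q > K (proceeds reverse)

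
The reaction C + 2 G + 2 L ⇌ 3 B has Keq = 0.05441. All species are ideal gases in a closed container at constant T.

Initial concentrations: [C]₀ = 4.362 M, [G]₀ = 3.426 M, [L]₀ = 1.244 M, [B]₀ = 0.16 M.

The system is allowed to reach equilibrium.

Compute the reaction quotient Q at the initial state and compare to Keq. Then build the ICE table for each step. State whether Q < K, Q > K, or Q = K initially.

Q₀ = 5.1696e-05 vs Keq = 0.05441 ⇒ Q<K, forward
Step 1:
                   C          G          L          B
  I            4.362      3.426      1.244       0.16
  C          -0.2704    -0.5408    -0.5408     0.8113
  E            4.092      2.885     0.7032     0.9713
  solve Keq expr → x = 0.2704; check Q = 0.05441

Q₀ = 5.1696e-05; Q < K (proceeds forward)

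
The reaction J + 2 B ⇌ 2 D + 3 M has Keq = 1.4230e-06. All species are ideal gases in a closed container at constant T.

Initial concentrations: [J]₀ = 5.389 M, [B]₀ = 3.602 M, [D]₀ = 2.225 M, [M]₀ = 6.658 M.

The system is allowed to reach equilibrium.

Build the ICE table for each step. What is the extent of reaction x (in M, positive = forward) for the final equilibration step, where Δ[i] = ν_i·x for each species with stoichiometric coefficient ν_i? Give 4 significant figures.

x = -1.111 M

Q₀ = 20.9 vs Keq = 1.4230e-06 ⇒ Q>K, reverse
Step 1:
                    J           B           D           M
  Initial       5.389       3.602       2.225       6.658
  Change        1.111       2.222      -2.222      -3.333
  Equil           6.5       5.824    0.002922       3.325
  solve Keq expr → x = -1.111; check Q = 1.4230e-06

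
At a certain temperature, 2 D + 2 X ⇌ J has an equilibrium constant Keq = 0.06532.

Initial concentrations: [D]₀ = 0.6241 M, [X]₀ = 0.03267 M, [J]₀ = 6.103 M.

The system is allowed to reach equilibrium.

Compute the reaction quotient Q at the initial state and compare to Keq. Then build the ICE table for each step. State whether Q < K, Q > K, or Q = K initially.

Q₀ = 1.4680e+04; Q > K (proceeds reverse)

Q₀ = 1.4680e+04 vs Keq = 0.06532 ⇒ Q>K, reverse
Step 1:
                    D           X           J
  I            0.6241     0.03267       6.103
  C             2.614       2.614      -1.307
  E             3.238       2.646       4.796
  solve Keq expr → x = -1.307; check Q = 0.06532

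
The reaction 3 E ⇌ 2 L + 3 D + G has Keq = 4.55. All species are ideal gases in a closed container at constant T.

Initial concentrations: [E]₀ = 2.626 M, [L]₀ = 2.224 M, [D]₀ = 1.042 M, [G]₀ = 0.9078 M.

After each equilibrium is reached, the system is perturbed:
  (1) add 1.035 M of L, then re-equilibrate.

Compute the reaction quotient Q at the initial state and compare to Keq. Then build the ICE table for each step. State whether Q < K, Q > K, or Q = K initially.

Q₀ = 0.2805 vs Keq = 4.55 ⇒ Q<K, forward
Step 1:
                    E           L           D           G
  init          2.626       2.224       1.042      0.9078
  Δ           -0.6277      0.4185      0.6277      0.2092
  eq            1.998       2.642        1.67       1.117
  solve Keq expr → x = 0.2092; check Q = 4.55
Then add 1.035 M of L.
Step 2:
                    E           L           D           G
  init          1.998       3.677        1.67       1.117
  Δ            0.1649     -0.1099     -0.1649    -0.05497
  eq            2.163       3.568       1.505       1.062
  solve Keq expr → x = -0.05497; check Q = 4.55

Q₀ = 0.2805; Q < K (proceeds forward)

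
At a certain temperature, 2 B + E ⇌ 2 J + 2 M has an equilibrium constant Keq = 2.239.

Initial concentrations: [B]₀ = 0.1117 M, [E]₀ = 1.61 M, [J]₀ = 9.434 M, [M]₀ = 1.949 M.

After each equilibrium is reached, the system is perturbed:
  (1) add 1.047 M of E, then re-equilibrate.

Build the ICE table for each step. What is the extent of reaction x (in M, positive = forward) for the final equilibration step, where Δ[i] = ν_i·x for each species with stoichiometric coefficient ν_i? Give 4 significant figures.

Q₀ = 1.6830e+04 vs Keq = 2.239 ⇒ Q>K, reverse
Step 1:
                  B         E         J         M
  init       0.1117      1.61     9.434     1.949
  Δ           1.487    0.7436    -1.487    -1.487
  eq          1.599     2.354     7.947    0.4619
  solve Keq expr → x = -0.7436; check Q = 2.239
Then add 1.047 M of E.
Step 2:
                  B         E         J         M
  init        1.599     3.401     7.947    0.4619
  Δ        -0.06423  -0.03211   0.06423   0.06423
  eq          1.535     3.368     8.011    0.5261
  solve Keq expr → x = 0.03211; check Q = 2.239

x = 0.03211 M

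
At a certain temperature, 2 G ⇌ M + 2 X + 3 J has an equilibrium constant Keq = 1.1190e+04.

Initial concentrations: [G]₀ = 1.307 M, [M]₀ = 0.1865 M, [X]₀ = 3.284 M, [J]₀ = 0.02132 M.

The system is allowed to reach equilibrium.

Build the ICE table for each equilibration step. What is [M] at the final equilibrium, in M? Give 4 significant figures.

[M]_eq = 0.7928 M

Q₀ = 1.1410e-05 vs Keq = 1.1190e+04 ⇒ Q<K, forward
Step 1:
                  G         M         X         J
  I           1.307    0.1865     3.284   0.02132
  C          -1.213    0.6063     1.213     1.819
  E         0.09447    0.7928     4.497      1.84
  solve Keq expr → x = 0.6063; check Q = 1.1190e+04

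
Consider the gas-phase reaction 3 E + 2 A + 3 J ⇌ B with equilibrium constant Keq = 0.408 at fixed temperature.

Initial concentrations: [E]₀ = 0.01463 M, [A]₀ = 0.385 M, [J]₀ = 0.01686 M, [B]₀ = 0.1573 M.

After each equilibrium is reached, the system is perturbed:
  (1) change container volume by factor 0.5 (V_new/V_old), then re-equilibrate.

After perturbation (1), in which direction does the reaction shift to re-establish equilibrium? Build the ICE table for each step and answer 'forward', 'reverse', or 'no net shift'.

Direction: forward

Q₀ = 7.0713e+10 vs Keq = 0.408 ⇒ Q>K, reverse
Step 1:
                   E          A          J          B
  I          0.01463      0.385    0.01686     0.1573
  C           0.4646     0.3098     0.4646    -0.1549
  E           0.4793     0.6948     0.4815    0.00242
  solve Keq expr → x = -0.1549; check Q = 0.408
Then change container volume by factor 0.5 (V_new/V_old).
Step 2:
                   E          A          J          B
  I           0.9585       1.39      0.963    0.00484
  C          -0.2414     -0.161    -0.2414    0.08048
  E           0.7171      1.229     0.7216    0.08532
  solve Keq expr → x = 0.08048; check Q = 0.408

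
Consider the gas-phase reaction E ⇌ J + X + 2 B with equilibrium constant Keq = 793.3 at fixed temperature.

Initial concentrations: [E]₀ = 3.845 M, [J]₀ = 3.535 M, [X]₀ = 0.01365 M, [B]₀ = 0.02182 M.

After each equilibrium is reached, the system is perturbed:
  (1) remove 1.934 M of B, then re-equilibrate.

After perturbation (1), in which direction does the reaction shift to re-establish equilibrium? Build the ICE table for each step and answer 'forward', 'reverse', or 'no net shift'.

Direction: forward

Q₀ = 5.9750e-06 vs Keq = 793.3 ⇒ Q<K, forward
Step 1:
                   E          J          X          B
  init         3.845      3.535    0.01365    0.02182
  Δ           -2.973      2.973      2.973      5.945
  eq          0.8723      6.508      2.986      5.967
  solve Keq expr → x = 2.973; check Q = 793.3
Then remove 1.934 M of B.
Step 2:
                   E          J          X          B
  init        0.8723      6.508      2.986      4.033
  Δ          -0.2815     0.2815     0.2815      0.563
  eq          0.5908      6.789      3.268      4.596
  solve Keq expr → x = 0.2815; check Q = 793.3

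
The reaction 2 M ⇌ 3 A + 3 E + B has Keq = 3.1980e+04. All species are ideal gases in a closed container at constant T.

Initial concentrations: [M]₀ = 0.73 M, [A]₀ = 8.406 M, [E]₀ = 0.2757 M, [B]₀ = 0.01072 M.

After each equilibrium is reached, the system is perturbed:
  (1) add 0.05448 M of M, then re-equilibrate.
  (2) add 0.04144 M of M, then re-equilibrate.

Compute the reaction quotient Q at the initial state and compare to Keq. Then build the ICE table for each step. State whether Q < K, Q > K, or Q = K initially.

Q₀ = 0.2504; Q < K (proceeds forward)

Q₀ = 0.2504 vs Keq = 3.1980e+04 ⇒ Q<K, forward
Step 1:
                   M          A          E          B
  Initial       0.73      8.406     0.2757    0.01072
  Change     -0.6129     0.9193     0.9193     0.3064
  Equil       0.1171      9.325      1.195     0.3171
  solve Keq expr → x = 0.3064; check Q = 3.1980e+04
Then add 0.05448 M of M.
Step 2:
                   M          A          E          B
  Initial     0.1716      9.325      1.195     0.3171
  Change    -0.04028    0.06041    0.06041    0.02014
  Equil       0.1313      9.386      1.255     0.3373
  solve Keq expr → x = 0.02014; check Q = 3.1980e+04
Then add 0.04144 M of M.
Step 3:
                   M          A          E          B
  Initial     0.1728      9.386      1.255     0.3373
  Change    -0.03018    0.04527    0.04527    0.01509
  Equil       0.1426      9.431      1.301     0.3524
  solve Keq expr → x = 0.01509; check Q = 3.1980e+04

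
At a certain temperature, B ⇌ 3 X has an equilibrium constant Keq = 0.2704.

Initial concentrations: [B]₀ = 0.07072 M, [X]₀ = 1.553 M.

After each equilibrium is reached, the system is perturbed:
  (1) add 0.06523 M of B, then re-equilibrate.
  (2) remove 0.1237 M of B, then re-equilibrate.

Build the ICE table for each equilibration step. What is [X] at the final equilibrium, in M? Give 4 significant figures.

Q₀ = 52.96 vs Keq = 0.2704 ⇒ Q>K, reverse
Step 1:
                   B          X
  I          0.07072      1.553
  C           0.3555     -1.066
  E           0.4262     0.4866
  solve Keq expr → x = -0.3555; check Q = 0.2704
Then add 0.06523 M of B.
Step 2:
                   B          X
  I           0.4914     0.4866
  C        -0.007067     0.0212
  E           0.4843     0.5078
  solve Keq expr → x = 0.007067; check Q = 0.2704
Then remove 0.1237 M of B.
Step 3:
                   B          X
  I           0.3606     0.5078
  C           0.0139   -0.04171
  E           0.3745     0.4661
  solve Keq expr → x = -0.0139; check Q = 0.2704

[X]_eq = 0.4661 M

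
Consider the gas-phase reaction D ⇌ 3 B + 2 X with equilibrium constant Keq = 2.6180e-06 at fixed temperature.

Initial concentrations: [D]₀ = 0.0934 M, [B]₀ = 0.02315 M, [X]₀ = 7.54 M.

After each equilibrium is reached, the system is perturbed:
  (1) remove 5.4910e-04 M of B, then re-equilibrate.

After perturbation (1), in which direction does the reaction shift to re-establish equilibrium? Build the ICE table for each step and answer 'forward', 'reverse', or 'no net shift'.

Direction: forward

Q₀ = 0.007552 vs Keq = 2.6180e-06 ⇒ Q>K, reverse
Step 1:
                    D           B           X
  Initial      0.0934     0.02315        7.54
  Change      0.00716    -0.02148    -0.01432
  Equil        0.1006    0.001669       7.526
  solve Keq expr → x = -0.00716; check Q = 2.6180e-06
Then remove 5.4910e-04 M of B.
Step 2:
                    D           B           X
  Initial      0.1006     0.00112       7.526
  Change  -1.8268e-04  5.4803e-04  3.6536e-04
  Equil        0.1004    0.001668       7.526
  solve Keq expr → x = 1.8268e-04; check Q = 2.6180e-06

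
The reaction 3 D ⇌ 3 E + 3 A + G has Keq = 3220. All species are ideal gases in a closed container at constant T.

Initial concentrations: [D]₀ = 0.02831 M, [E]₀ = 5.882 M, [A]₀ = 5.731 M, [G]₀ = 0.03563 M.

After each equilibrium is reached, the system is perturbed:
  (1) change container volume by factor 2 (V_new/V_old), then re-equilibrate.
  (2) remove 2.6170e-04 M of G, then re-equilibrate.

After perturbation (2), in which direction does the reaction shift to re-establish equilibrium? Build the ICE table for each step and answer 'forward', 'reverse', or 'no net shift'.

Direction: forward

Q₀ = 6.0154e+07 vs Keq = 3220 ⇒ Q>K, reverse
Step 1:
                    D           E           A           G
  Initial     0.02831       5.882       5.731     0.03563
  Change       0.1062     -0.1062     -0.1062     -0.0354
  Equil        0.1345       5.776       5.625  2.2856e-04
  solve Keq expr → x = -0.0354; check Q = 3220
Then change container volume by factor 2 (V_new/V_old).
Step 2:
                    D           E           A           G
  Initial     0.06726       2.888       2.812  1.1428e-04
  Change    -0.004149    0.004149    0.004149    0.001383
  Equil       0.06311       2.892       2.817    0.001497
  solve Keq expr → x = 0.001383; check Q = 3220
Then remove 2.6170e-04 M of G.
Step 3:
                    D           E           A           G
  Initial     0.06311       2.892       2.817    0.001236
  Change  -6.4324e-04  6.4324e-04  6.4324e-04  2.1441e-04
  Equil       0.06246       2.893       2.817     0.00145
  solve Keq expr → x = 2.1441e-04; check Q = 3220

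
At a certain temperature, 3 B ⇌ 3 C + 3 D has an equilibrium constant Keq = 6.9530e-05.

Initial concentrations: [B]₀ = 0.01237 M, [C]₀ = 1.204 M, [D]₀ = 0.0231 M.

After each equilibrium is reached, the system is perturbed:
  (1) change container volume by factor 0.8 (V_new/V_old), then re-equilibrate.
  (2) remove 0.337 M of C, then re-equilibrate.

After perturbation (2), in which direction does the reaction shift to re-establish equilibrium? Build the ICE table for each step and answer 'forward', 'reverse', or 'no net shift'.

Q₀ = 11.37 vs Keq = 6.9530e-05 ⇒ Q>K, reverse
Step 1:
                    B           C           D
  init        0.01237       1.204      0.0231
  Δ           0.02191    -0.02191    -0.02191
  eq          0.03428       1.182    0.001192
  solve Keq expr → x = -0.007303; check Q = 6.9530e-05
Then change container volume by factor 0.8 (V_new/V_old).
Step 2:
                    B           C           D
  init        0.04285       1.478     0.00149
  Δ        2.8980e-04 -2.8980e-04 -2.8980e-04
  eq          0.04314       1.477    0.001201
  solve Keq expr → x = -9.6599e-05; check Q = 6.9530e-05
Then remove 0.337 M of C.
Step 3:
                    B           C           D
  init        0.04314        1.14    0.001201
  Δ       -3.4204e-04  3.4204e-04  3.4204e-04
  eq          0.04279       1.141    0.001543
  solve Keq expr → x = 1.1401e-04; check Q = 6.9530e-05

Direction: forward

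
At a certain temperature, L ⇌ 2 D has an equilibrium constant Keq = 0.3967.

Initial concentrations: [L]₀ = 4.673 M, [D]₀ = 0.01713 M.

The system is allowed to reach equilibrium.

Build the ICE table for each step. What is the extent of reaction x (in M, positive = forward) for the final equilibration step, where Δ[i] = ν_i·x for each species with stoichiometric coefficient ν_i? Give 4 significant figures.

Q₀ = 6.2794e-05 vs Keq = 0.3967 ⇒ Q<K, forward
Step 1:
                  L         D
  init        4.673   0.01713
  Δ          -0.625      1.25
  eq          4.048     1.267
  solve Keq expr → x = 0.625; check Q = 0.3967

x = 0.625 M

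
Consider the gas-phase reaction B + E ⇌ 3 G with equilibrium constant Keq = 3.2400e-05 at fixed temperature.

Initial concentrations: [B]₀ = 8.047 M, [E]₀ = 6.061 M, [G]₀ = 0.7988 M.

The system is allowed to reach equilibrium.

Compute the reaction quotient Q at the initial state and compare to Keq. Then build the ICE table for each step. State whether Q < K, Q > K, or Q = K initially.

Q₀ = 0.01045; Q > K (proceeds reverse)

Q₀ = 0.01045 vs Keq = 3.2400e-05 ⇒ Q>K, reverse
Step 1:
                  B         E         G
  Initial     8.047     6.061    0.7988
  Change     0.2266    0.2266   -0.6798
  Equil       8.274     6.288     0.119
  solve Keq expr → x = -0.2266; check Q = 3.2400e-05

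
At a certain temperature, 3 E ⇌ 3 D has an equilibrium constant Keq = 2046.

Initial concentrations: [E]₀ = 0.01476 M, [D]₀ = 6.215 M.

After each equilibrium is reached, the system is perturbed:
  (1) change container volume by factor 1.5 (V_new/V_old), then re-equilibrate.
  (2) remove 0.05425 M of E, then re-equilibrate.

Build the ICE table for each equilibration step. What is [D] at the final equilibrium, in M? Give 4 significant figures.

Q₀ = 7.4656e+07 vs Keq = 2046 ⇒ Q>K, reverse
Step 1:
                    E           D
  init        0.01476       6.215
  Δ            0.4401     -0.4401
  eq           0.4549       5.775
  solve Keq expr → x = -0.1467; check Q = 2046
Then change container volume by factor 1.5 (V_new/V_old).
Step 2:
                    E           D
  init         0.3033        3.85
  Δ                 0           0
  eq           0.3033        3.85
  solve Keq expr → x = 0; check Q = 2046
Then remove 0.05425 M of E.
Step 3:
                    E           D
  init          0.249        3.85
  Δ           0.05029    -0.05029
  eq           0.2993         3.8
  solve Keq expr → x = -0.01676; check Q = 2046

[D]_eq = 3.8 M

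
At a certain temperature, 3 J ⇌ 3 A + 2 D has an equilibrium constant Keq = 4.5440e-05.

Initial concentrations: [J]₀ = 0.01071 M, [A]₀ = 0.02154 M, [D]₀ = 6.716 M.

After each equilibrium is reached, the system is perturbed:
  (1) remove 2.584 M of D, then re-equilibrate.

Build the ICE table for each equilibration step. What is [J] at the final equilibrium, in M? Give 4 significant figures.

[J]_eq = 0.03181 M

Q₀ = 366.9 vs Keq = 4.5440e-05 ⇒ Q>K, reverse
Step 1:
                    J           A           D
  init        0.01071     0.02154       6.716
  Δ           0.02122    -0.02122    -0.01415
  eq          0.03193  3.2053e-04       6.702
  solve Keq expr → x = -0.007073; check Q = 4.5440e-05
Then remove 2.584 M of D.
Step 2:
                    J           A           D
  init        0.03193  3.2053e-04       4.118
  Δ       -1.2127e-04  1.2127e-04  8.0848e-05
  eq          0.03181  4.4181e-04       4.118
  solve Keq expr → x = 4.0424e-05; check Q = 4.5440e-05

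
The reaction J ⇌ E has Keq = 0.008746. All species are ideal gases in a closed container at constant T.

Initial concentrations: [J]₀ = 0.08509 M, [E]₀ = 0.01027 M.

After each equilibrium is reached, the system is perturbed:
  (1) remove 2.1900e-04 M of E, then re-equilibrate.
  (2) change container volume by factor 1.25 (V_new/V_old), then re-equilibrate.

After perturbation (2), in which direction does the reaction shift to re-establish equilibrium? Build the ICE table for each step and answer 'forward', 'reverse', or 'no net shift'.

Direction: no net shift

Q₀ = 0.1207 vs Keq = 0.008746 ⇒ Q>K, reverse
Step 1:
                   J          E
  init       0.08509    0.01027
  Δ         0.009443  -0.009443
  eq         0.09453 8.2679e-04
  solve Keq expr → x = -0.009443; check Q = 0.008746
Then remove 2.1900e-04 M of E.
Step 2:
                   J          E
  init       0.09453 6.0779e-04
  Δ       -2.1710e-04 2.1710e-04
  eq         0.09432 8.2489e-04
  solve Keq expr → x = 2.1710e-04; check Q = 0.008746
Then change container volume by factor 1.25 (V_new/V_old).
Step 3:
                   J          E
  init       0.07545 6.5991e-04
  Δ                0          0
  eq         0.07545 6.5991e-04
  solve Keq expr → x = 0; check Q = 0.008746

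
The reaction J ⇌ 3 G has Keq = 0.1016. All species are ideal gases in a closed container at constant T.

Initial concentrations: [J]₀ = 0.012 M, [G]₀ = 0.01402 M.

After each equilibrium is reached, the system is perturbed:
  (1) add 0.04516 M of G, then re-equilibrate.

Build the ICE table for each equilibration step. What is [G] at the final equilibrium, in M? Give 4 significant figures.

Q₀ = 2.2965e-04 vs Keq = 0.1016 ⇒ Q<K, forward
Step 1:
                   J          G
  I            0.012    0.01402
  C         -0.01098    0.03294
  E         0.001019    0.04696
  solve Keq expr → x = 0.01098; check Q = 0.1016
Then add 0.04516 M of G.
Step 2:
                   J          G
  I         0.001019    0.09212
  C         0.004027   -0.01208
  E         0.005047    0.08004
  solve Keq expr → x = -0.004027; check Q = 0.1016

[G]_eq = 0.08004 M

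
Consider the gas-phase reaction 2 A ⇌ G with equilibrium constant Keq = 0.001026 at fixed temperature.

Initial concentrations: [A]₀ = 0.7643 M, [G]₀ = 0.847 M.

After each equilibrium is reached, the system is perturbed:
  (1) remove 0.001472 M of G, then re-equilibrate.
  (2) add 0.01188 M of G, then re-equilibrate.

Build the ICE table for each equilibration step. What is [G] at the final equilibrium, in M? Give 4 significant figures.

Q₀ = 1.45 vs Keq = 0.001026 ⇒ Q>K, reverse
Step 1:
                   A          G
  I           0.7643      0.847
  C            1.682    -0.8409
  E            2.446   0.006139
  solve Keq expr → x = -0.8409; check Q = 0.001026
Then remove 0.001472 M of G.
Step 2:
                   A          G
  I            2.446   0.004667
  C        -0.002915   0.001457
  E            2.443   0.006124
  solve Keq expr → x = 0.001457; check Q = 0.001026
Then add 0.01188 M of G.
Step 3:
                   A          G
  I            2.443      0.018
  C          0.02352   -0.01176
  E            2.467   0.006242
  solve Keq expr → x = -0.01176; check Q = 0.001026

[G]_eq = 0.006242 M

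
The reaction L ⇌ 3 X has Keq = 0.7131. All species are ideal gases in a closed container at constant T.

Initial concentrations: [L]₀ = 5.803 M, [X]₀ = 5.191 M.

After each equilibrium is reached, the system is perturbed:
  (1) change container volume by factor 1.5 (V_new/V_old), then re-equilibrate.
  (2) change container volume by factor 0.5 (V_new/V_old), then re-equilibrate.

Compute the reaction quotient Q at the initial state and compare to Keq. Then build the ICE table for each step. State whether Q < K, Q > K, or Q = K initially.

Q₀ = 24.1 vs Keq = 0.7131 ⇒ Q>K, reverse
Step 1:
                   L          X
  Initial      5.803      5.191
  Change       1.162     -3.485
  Equil        6.965      1.706
  solve Keq expr → x = -1.162; check Q = 0.7131
Then change container volume by factor 1.5 (V_new/V_old).
Step 2:
                   L          X
  Initial      4.643      1.137
  Change     -0.1136     0.3408
  Equil        4.529      1.478
  solve Keq expr → x = 0.1136; check Q = 0.7131
Then change container volume by factor 0.5 (V_new/V_old).
Step 3:
                   L          X
  Initial      9.059      2.956
  Change      0.3566      -1.07
  Equil        9.416      1.887
  solve Keq expr → x = -0.3566; check Q = 0.7131

Q₀ = 24.1; Q > K (proceeds reverse)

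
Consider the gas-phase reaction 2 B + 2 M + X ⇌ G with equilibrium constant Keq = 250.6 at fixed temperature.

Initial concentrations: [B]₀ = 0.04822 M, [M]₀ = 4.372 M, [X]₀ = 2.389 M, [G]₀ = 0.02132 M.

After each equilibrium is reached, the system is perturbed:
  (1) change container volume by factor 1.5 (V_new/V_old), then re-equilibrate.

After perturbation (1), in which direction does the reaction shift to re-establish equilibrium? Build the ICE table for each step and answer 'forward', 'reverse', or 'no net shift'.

Direction: reverse

Q₀ = 0.2008 vs Keq = 250.6 ⇒ Q<K, forward
Step 1:
                    B           M           X           G
  init        0.04822       4.372       2.389     0.02132
  Δ          -0.04622    -0.04622    -0.02311     0.02311
  eq         0.002001       4.326       2.366     0.04443
  solve Keq expr → x = 0.02311; check Q = 250.6
Then change container volume by factor 1.5 (V_new/V_old).
Step 2:
                    B           M           X           G
  init       0.001334       2.884       1.577     0.02962
  Δ          0.001624    0.001624  8.1189e-04 -8.1189e-04
  eq         0.002958       2.885       1.578     0.02881
  solve Keq expr → x = -8.1189e-04; check Q = 250.6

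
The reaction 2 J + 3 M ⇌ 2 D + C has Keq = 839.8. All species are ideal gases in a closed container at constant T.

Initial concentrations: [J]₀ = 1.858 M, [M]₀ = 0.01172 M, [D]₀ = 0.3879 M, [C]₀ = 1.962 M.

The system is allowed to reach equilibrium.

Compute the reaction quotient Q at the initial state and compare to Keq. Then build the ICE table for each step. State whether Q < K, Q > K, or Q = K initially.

Q₀ = 5.3121e+04; Q > K (proceeds reverse)

Q₀ = 5.3121e+04 vs Keq = 839.8 ⇒ Q>K, reverse
Step 1:
                  J         M         D         C
  init        1.858   0.01172    0.3879     1.962
  Δ         0.02185   0.03277  -0.02185  -0.01092
  eq           1.88   0.04449    0.3661     1.951
  solve Keq expr → x = -0.01092; check Q = 839.8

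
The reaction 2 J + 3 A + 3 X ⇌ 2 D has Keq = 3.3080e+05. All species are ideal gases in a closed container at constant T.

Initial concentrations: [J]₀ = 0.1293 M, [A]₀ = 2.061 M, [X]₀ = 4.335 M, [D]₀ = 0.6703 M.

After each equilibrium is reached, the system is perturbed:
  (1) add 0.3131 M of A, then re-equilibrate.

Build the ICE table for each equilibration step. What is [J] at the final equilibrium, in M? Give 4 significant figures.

[J]_eq = 5.1243e-05 M

Q₀ = 0.03768 vs Keq = 3.3080e+05 ⇒ Q<K, forward
Step 1:
                    J           A           X           D
  I            0.1293       2.061       4.335      0.6703
  C           -0.1292     -0.1939     -0.1939      0.1292
  E        6.4656e-05       1.867       4.141      0.7995
  solve Keq expr → x = 0.06462; check Q = 3.3080e+05
Then add 0.3131 M of A.
Step 2:
                    J           A           X           D
  I        6.4656e-05        2.18       4.141      0.7995
  C       -1.3413e-05 -2.0119e-05 -2.0119e-05  1.3413e-05
  E        5.1243e-05        2.18       4.141      0.7995
  solve Keq expr → x = 6.7065e-06; check Q = 3.3080e+05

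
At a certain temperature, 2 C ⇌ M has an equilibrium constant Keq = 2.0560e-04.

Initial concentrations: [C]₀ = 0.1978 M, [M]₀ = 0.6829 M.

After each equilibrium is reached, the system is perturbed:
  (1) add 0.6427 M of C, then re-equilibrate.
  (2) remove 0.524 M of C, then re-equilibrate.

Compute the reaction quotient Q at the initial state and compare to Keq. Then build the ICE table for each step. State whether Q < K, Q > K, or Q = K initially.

Q₀ = 17.45; Q > K (proceeds reverse)

Q₀ = 17.45 vs Keq = 2.0560e-04 ⇒ Q>K, reverse
Step 1:
                  C         M
  init       0.1978    0.6829
  Δ           1.365   -0.6824
  eq          1.563 5.0201e-04
  solve Keq expr → x = -0.6824; check Q = 2.0560e-04
Then add 0.6427 M of C.
Step 2:
                  C         M
  init        2.205 5.0201e-04
  Δ       -9.9397e-04 4.9698e-04
  eq          2.204 9.9900e-04
  solve Keq expr → x = 4.9698e-04; check Q = 2.0560e-04
Then remove 0.524 M of C.
Step 3:
                  C         M
  init         1.68 9.9900e-04
  Δ       8.3586e-04 -4.1793e-04
  eq          1.681 5.8107e-04
  solve Keq expr → x = -4.1793e-04; check Q = 2.0560e-04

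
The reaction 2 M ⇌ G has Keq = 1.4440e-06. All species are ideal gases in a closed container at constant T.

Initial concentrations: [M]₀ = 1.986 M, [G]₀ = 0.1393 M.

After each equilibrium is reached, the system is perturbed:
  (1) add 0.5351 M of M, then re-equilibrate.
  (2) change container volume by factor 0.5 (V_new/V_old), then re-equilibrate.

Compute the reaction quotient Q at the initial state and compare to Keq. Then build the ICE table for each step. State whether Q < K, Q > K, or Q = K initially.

Q₀ = 0.03532 vs Keq = 1.4440e-06 ⇒ Q>K, reverse
Step 1:
                  M         G
  I           1.986    0.1393
  C          0.2786   -0.1393
  E           2.265 7.4053e-06
  solve Keq expr → x = -0.1393; check Q = 1.4440e-06
Then add 0.5351 M of M.
Step 2:
                  M         G
  I             2.8 7.4053e-06
  C       -7.8260e-06 3.9130e-06
  E             2.8 1.1318e-05
  solve Keq expr → x = 3.9130e-06; check Q = 1.4440e-06
Then change container volume by factor 0.5 (V_new/V_old).
Step 3:
                  M         G
  I           5.599 2.2637e-05
  C       -4.5272e-05 2.2636e-05
  E           5.599 4.5273e-05
  solve Keq expr → x = 2.2636e-05; check Q = 1.4440e-06

Q₀ = 0.03532; Q > K (proceeds reverse)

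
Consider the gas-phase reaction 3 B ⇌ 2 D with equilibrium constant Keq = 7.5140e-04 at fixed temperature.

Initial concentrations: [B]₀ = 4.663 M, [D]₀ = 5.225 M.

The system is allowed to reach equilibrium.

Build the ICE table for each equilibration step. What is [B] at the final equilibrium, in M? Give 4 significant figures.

[B]_eq = 11 M

Q₀ = 0.2693 vs Keq = 7.5140e-04 ⇒ Q>K, reverse
Step 1:
                  B         D
  I           4.663     5.225
  C           6.337    -4.225
  E              11         1
  solve Keq expr → x = -2.112; check Q = 7.5140e-04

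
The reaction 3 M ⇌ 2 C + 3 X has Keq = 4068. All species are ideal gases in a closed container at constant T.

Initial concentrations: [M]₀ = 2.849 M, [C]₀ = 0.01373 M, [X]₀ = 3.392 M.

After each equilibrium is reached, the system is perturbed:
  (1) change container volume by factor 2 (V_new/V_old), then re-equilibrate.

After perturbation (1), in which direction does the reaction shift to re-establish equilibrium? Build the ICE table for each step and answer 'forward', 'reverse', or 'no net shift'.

Direction: forward

Q₀ = 3.1815e-04 vs Keq = 4068 ⇒ Q<K, forward
Step 1:
                   M          C          X
  Initial      2.849    0.01373      3.392
  Change      -2.359      1.573      2.359
  Equil         0.49      1.586      5.751
  solve Keq expr → x = 0.7863; check Q = 4068
Then change container volume by factor 2 (V_new/V_old).
Step 2:
                   M          C          X
  Initial      0.245     0.7932      2.875
  Change    -0.07942    0.05295    0.07942
  Equil       0.1656     0.8461      2.955
  solve Keq expr → x = 0.02647; check Q = 4068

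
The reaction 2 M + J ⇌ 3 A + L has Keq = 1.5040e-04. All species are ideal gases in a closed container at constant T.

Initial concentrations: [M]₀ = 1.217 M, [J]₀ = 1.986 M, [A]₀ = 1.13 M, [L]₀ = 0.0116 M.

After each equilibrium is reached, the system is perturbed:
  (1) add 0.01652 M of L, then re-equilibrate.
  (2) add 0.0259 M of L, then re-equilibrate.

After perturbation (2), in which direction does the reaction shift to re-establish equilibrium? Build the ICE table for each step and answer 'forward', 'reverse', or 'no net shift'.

Direction: reverse

Q₀ = 0.00569 vs Keq = 1.5040e-04 ⇒ Q>K, reverse
Step 1:
                   M          J          A          L
  I            1.217      1.986       1.13     0.0116
  C           0.0225    0.01125   -0.03375   -0.01125
  E            1.239      1.997      1.096 3.5030e-04
  solve Keq expr → x = -0.01125; check Q = 1.5040e-04
Then add 0.01652 M of L.
Step 2:
                   M          J          A          L
  I            1.239      1.997      1.096    0.01687
  C          0.03289    0.01644   -0.04933   -0.01644
  E            1.272      2.014      1.047 4.2730e-04
  solve Keq expr → x = -0.01644; check Q = 1.5040e-04
Then add 0.0259 M of L.
Step 3:
                   M          J          A          L
  I            1.272      2.014      1.047    0.02633
  C          0.05148    0.02574   -0.07721   -0.02574
  E            1.324      2.039     0.9697 5.8955e-04
  solve Keq expr → x = -0.02574; check Q = 1.5040e-04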